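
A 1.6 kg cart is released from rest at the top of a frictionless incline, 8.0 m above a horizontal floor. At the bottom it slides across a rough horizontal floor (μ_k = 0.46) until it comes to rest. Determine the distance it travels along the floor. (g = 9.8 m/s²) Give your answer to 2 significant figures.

d = 17 m

Energy bookkeeping (friction removes W_f = μ_k N d):
At rest all PE has been dissipated by friction: mgh = μ_k m g d
d = h/μ_k = 8.0/0.46 = 17.39 m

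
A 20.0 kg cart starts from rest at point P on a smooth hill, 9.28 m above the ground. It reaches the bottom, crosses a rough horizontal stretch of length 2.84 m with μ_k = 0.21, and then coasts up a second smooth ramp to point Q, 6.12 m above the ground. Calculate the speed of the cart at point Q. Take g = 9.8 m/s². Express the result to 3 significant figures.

Energy at P: mgh₁ = (20.0)(9.8)(9.28) = 1818.9 J
Friction loss: W_f = μ_k mg d = 116.9 J
At Q: ½mv² + mgh₂ = mgh₁ − W_f
½mv² = 1818.9 − 116.9 − 1199.5 = 502.47 J
v = √(2 × 502.47/20.0) = 7.088 m/s

v = 7.09 m/s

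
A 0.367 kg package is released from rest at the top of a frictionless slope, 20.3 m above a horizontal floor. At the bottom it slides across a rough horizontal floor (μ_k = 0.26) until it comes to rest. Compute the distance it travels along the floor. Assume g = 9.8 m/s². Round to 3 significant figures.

Energy at the top = energy at the end + work done against friction:
At rest all PE has been dissipated by friction: mgh = μ_k m g d
d = h/μ_k = 20.3/0.26 = 78.08 m

d = 78.1 m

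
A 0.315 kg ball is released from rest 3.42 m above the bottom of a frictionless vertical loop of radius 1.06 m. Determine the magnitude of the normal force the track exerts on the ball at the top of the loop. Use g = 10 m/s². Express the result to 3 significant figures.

Energy from release to top (height 2r): mgh = ½mv_top² + mg(2r)
v_top² = 2g(h − 2r) = 2(10)(3.42 − 2.120) = 26.000 m²/s²
At the top, both N and weight point toward the centre: N + mg = mv_top²/r
N = m(v_top²/r − g) = 0.315(26.000/1.06 − 10) = 4.576 N

N = 4.58 N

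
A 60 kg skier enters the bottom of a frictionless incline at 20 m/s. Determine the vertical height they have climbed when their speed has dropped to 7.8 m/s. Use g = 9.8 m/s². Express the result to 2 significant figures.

h = 17 m

Energy balance between the two points: ½mv₁² = ½mv₂² + mgh
h = (v₁² − v₂²)/(2g) = (20² − 7.8²)/(2 × 9.8) = 17.30 m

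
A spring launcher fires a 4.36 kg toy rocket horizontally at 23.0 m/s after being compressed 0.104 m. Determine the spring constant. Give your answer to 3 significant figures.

Energy stored in the spring equals the launch KE: ½kx² = ½mv²
k = mv²/x² = (4.36)(23.0)²/(0.104)² = 213243 N/m

k = 213000 N/m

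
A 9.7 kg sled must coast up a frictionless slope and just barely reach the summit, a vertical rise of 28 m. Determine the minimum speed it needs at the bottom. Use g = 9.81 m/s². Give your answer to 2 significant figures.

v = 23 m/s

At the top it is momentarily at rest, so all KE converts to PE: ½mv² = mgh
v = √(2gh) = √(2 × 9.81 × 28) = 23.44 m/s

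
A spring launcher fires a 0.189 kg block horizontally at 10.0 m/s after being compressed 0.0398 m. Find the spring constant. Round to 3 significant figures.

Energy stored in the spring equals the launch KE: ½kx² = ½mv²
k = mv²/x² = (0.189)(10.0)²/(0.0398)² = 11932 N/m

k = 11900 N/m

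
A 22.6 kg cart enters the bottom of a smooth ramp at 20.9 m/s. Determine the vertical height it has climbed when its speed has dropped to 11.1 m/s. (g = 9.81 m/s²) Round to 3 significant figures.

h = 16.0 m

Energy balance between the two points: ½mv₁² = ½mv₂² + mgh
h = (v₁² − v₂²)/(2g) = (20.9² − 11.1²)/(2 × 9.81) = 15.98 m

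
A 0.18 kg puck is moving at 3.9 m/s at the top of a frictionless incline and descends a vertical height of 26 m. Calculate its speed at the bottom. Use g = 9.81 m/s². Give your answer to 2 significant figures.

By conservation of mechanical energy, ½mv₀² + mgh = ½mv²
v² = v₀² + 2gh = (3.9)² + 2(9.81)(26) = 525.33
v = √525.33 = 22.92 m/s

v = 23 m/s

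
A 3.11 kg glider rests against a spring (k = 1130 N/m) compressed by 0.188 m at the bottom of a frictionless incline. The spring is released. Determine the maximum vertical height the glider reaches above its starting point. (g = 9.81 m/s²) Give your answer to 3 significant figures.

h = 0.655 m

Energy conservation from release to the highest point: ½kx² = mgh
h = kx²/(2mg) = (1130)(0.188)²/(2 × 3.11 × 9.81) = 0.6545 m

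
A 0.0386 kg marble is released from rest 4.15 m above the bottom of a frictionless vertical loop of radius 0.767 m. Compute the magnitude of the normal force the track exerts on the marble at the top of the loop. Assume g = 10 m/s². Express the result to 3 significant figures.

N = 2.25 N

Energy from release to top (height 2r): mgh = ½mv_top² + mg(2r)
v_top² = 2g(h − 2r) = 2(10)(4.15 − 1.534) = 52.320 m²/s²
At the top, both N and weight point toward the centre: N + mg = mv_top²/r
N = m(v_top²/r − g) = 0.0386(52.320/0.767 − 10) = 2.247 N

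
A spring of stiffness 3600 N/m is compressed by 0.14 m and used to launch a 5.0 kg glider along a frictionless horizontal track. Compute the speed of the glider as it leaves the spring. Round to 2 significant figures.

v = 3.8 m/s

The glider leaves the spring when the spring is at natural length, so ½kx² = ½mv²
v = x√(k/m) = 0.14 × √(3600/5.0) = 3.757 m/s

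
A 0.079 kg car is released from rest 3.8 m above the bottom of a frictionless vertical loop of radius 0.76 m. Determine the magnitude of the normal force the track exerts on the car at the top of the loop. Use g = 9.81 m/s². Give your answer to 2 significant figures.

N = 3.9 N

Energy from release to top (height 2r): mgh = ½mv_top² + mg(2r)
v_top² = 2g(h − 2r) = 2(9.81)(3.8 − 1.520) = 44.734 m²/s²
At the top, both N and weight point toward the centre: N + mg = mv_top²/r
N = m(v_top²/r − g) = 0.079(44.734/0.76 − 9.81) = 3.875 N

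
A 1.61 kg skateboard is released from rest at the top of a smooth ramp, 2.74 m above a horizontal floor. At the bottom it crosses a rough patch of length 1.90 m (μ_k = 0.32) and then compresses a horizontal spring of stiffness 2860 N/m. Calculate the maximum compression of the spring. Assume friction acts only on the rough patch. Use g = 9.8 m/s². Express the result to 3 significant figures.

Initial energy: E₁ = mgh = (1.61)(9.8)(2.74) = 43.232 J
Friction removes W_f = μ_k mg d = (0.32)(1.61)(9.8)(1.90) = 9.593 J
Energy reaching the spring: E = 43.232 − 9.593 = 33.639 J
At max compression ½kx² = E ⇒ x = √(2E/k) = √(2 × 33.639/2860) = 0.1534 m

x = 0.153 m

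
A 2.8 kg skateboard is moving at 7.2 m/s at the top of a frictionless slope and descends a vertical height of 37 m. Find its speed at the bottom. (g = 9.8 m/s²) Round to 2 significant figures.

Energy conservation between the two points: ½mv₀² + mgh = ½mv²
v² = v₀² + 2gh = (7.2)² + 2(9.8)(37) = 777.04
v = √777.04 = 27.88 m/s

v = 28 m/s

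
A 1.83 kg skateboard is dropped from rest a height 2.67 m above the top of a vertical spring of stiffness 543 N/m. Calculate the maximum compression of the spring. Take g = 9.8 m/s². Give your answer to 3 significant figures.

x = 0.454 m

Measuring PE from the top of the relaxed spring, at max compression the skateboard has dropped H + x with zero KE, so:
mg(H + x) = ½kx²
½(543)x² − (1.83)(9.8)x − (1.83)(9.8)(2.67) = 0
271.5x² − 17.93x − 47.88 = 0
x = [17.93 + √(321.6 + 52002)]/(2 × 271.5) = 0.4543 m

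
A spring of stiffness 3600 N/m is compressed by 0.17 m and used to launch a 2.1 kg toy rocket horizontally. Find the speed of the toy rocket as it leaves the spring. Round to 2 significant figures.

The toy rocket leaves the spring when the spring is at natural length, so ½kx² = ½mv²
v = x√(k/m) = 0.17 × √(3600/2.1) = 7.039 m/s

v = 7.0 m/s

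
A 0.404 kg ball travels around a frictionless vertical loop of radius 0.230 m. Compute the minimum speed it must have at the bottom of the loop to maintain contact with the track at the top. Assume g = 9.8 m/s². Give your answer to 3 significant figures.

At the top: mg = mv_top²/r ⇒ v_top² = gr = 2.254 m²/s²
Energy from bottom to top (height 2r): ½mv_bot² = ½mv_top² + mg(2r)
v_bot² = gr + 4gr = 5gr = 11.27
v_bot = √(5gr) = 3.357 m/s

v = 3.36 m/s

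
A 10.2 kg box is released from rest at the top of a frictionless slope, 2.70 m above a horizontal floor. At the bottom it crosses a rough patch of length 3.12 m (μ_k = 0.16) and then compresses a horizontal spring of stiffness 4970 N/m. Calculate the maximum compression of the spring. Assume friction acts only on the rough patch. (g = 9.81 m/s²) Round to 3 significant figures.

x = 0.298 m

Initial energy: E₁ = mgh = (10.2)(9.81)(2.70) = 270.17 J
Friction removes W_f = μ_k mg d = (0.16)(10.2)(9.81)(3.12) = 49.95 J
Energy reaching the spring: E = 270.17 − 49.95 = 220.22 J
At max compression ½kx² = E ⇒ x = √(2E/k) = √(2 × 220.22/4970) = 0.2977 m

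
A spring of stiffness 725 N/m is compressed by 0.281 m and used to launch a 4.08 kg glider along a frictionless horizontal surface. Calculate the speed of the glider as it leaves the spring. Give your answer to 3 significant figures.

v = 3.75 m/s

Spring PE converts entirely to kinetic energy: ½kx² = ½mv²
v = x√(k/m) = 0.281 × √(725/4.08) = 3.746 m/s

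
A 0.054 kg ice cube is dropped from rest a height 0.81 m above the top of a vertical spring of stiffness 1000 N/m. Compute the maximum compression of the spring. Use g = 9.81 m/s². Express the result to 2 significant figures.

x = 0.030 m

Let x be the compression. The total drop is H + x, and the cube is instantaneously at rest at max compression, so energy conservation gives:
mg(H + x) = ½kx²
½(1000)x² − (0.054)(9.81)x − (0.054)(9.81)(0.81) = 0
500.0x² − 0.5297x − 0.4291 = 0
x = [0.5297 + √(0.2806 + 858.18)]/(2 × 500.0) = 0.02983 m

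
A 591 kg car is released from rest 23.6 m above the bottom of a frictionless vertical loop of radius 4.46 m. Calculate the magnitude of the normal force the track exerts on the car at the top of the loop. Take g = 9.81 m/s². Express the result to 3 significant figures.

N = 32400 N

Energy from release to top (height 2r): mgh = ½mv_top² + mg(2r)
v_top² = 2g(h − 2r) = 2(9.81)(23.6 − 8.920) = 288.02 m²/s²
At the top, both N and weight point toward the centre: N + mg = mv_top²/r
N = m(v_top²/r − g) = 591(288.02/4.46 − 9.81) = 32368 N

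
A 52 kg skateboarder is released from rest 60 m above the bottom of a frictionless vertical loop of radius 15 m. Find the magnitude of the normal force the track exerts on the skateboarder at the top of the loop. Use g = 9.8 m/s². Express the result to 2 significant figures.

N = 1500 N

Energy from release to top (height 2r): mgh = ½mv_top² + mg(2r)
v_top² = 2g(h − 2r) = 2(9.8)(60 − 30.00) = 588.00 m²/s²
At the top, both N and weight point toward the centre: N + mg = mv_top²/r
N = m(v_top²/r − g) = 52(588.00/15 − 9.8) = 1529 N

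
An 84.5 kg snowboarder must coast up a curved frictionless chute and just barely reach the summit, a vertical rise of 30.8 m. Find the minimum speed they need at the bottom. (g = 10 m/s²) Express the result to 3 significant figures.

At the top they are momentarily at rest, so all KE converts to PE: ½mv² = mgh
v = √(2gh) = √(2 × 10 × 30.8) = 24.82 m/s

v = 24.8 m/s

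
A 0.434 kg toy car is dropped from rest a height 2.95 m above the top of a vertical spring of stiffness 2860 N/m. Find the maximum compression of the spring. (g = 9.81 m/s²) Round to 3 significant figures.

Let x be the compression. The total drop is H + x, and the car is instantaneously at rest at max compression, so energy conservation gives:
mg(H + x) = ½kx²
½(2860)x² − (0.434)(9.81)x − (0.434)(9.81)(2.95) = 0
1430x² − 4.258x − 12.56 = 0
x = [4.258 + √(18.13 + 71842)]/(2 × 1430) = 0.09522 m

x = 0.0952 m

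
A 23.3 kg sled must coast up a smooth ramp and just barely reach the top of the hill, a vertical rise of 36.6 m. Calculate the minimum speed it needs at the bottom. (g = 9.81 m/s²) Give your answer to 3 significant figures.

v = 26.8 m/s

At the top it is momentarily at rest, so all KE converts to PE: ½mv² = mgh
v = √(2gh) = √(2 × 9.81 × 36.6) = 26.80 m/s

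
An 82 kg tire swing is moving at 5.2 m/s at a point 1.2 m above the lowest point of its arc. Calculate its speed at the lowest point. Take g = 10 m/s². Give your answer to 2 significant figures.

v = 7.1 m/s

Energy conservation between the two points: ½mv₀² + mgh = ½mv²
The mass cancels from both sides.
v² = v₀² + 2gh = (5.2)² + 2(10)(1.2) = 51.040
v = √51.040 = 7.144 m/s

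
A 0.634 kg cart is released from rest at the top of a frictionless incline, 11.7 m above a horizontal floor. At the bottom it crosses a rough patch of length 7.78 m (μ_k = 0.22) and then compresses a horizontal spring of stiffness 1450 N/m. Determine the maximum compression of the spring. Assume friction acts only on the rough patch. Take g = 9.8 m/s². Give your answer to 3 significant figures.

x = 0.293 m

Initial energy: E₁ = mgh = (0.634)(9.8)(11.7) = 72.694 J
Friction removes W_f = μ_k mg d = (0.22)(0.634)(9.8)(7.78) = 10.63 J
Energy reaching the spring: E = 72.694 − 10.63 = 62.060 J
At max compression ½kx² = E ⇒ x = √(2E/k) = √(2 × 62.060/1450) = 0.2926 m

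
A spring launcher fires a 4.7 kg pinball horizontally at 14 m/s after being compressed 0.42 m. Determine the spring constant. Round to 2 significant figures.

k = 5200 N/m

½kx² = ½mv²
k = mv²/x² = (4.7)(14)²/(0.42)² = 5222 N/m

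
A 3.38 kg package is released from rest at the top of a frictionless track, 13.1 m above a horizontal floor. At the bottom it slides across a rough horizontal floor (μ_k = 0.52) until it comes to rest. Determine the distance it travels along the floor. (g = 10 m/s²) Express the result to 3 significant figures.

d = 25.2 m

Energy at the top = energy at the end + work done against friction:
At rest all PE has been dissipated by friction: mgh = μ_k m g d
d = h/μ_k = 13.1/0.52 = 25.19 m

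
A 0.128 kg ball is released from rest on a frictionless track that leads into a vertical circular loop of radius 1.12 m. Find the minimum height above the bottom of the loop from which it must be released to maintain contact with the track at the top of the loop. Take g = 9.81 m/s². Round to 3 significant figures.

h = 2.80 m

At the top, for minimum speed gravity alone supplies the centripetal force: mg = mv_top²/r ⇒ v_top² = gr = 10.99 m²/s²
Energy conservation from release height h to the top (height 2r): mgh = ½mv_top² + mg(2r)
h = v_top²/(2g) + 2r = r/2 + 2r = 5r/2 = 2.800 m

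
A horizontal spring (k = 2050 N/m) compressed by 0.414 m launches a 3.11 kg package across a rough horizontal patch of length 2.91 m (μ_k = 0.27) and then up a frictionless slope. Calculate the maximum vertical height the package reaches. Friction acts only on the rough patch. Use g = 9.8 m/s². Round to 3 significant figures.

h = 4.98 m

Spring energy: E₀ = ½kx² = ½(2050)(0.414)² = 175.68 J
Friction: W_f = μ_k mg d = (0.27)(3.11)(9.8)(2.91) = 23.95 J
Energy at base of ramp: E = 175.68 − 23.95 = 151.73 J
At max height all remaining energy is PE: mgh = E ⇒ h = E/(mg) = 151.73/(3.11 × 9.8) = 4.978 m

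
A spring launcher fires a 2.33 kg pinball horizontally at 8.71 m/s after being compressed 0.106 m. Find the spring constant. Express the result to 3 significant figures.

½kx² = ½mv²
k = mv²/x² = (2.33)(8.71)²/(0.106)² = 15732 N/m

k = 15700 N/m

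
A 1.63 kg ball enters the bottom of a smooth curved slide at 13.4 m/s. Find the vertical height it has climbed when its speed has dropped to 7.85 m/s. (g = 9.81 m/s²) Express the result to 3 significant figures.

h = 6.01 m

Conservation of energy: ½mv₁² = ½mv₂² + mgh
h = (v₁² − v₂²)/(2g) = (13.4² − 7.85²)/(2 × 9.81) = 6.011 m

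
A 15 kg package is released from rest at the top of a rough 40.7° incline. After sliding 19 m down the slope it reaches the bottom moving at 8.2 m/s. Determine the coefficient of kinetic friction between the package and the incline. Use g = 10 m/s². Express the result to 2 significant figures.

μ_k = 0.63

The energy dissipated by friction is the PE lost minus the KE gained:
mgL sinθ = 1858.5 J; ½mv² = 504.30 J
W_f = 1858.5 − 504.30 = 1354 J
μ_k = W_f/(mg cosθ · L) = 1354/(113.7 × 19) = 0.6267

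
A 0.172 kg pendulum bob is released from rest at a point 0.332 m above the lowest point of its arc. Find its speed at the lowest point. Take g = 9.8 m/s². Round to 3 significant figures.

Energy conservation between the two points: mgh = ½mv²
v = √(2gh) = √(2 × 9.8 × 0.332) = √6.5072 = 2.551 m/s

v = 2.55 m/s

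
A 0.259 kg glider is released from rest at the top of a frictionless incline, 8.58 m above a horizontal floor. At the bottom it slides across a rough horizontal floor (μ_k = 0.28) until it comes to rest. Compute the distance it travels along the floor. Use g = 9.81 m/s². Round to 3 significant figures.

Energy bookkeeping (friction removes W_f = μ_k N d):
At rest all PE has been dissipated by friction: mgh = μ_k m g d
d = h/μ_k = 8.58/0.28 = 30.64 m

d = 30.6 m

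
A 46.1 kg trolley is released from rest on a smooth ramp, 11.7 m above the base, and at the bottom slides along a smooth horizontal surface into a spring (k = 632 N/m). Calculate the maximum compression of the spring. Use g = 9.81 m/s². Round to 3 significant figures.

At max compression the trolley is momentarily at rest: mgh = ½kx²
x = √(2mgh/k) = √(2 × 46.1 × 9.81 × 11.7 / 632) = 4.092 m

x = 4.09 m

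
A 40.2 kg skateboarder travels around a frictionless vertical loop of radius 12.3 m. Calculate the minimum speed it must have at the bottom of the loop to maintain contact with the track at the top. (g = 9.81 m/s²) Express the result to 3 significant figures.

At the top: mg = mv_top²/r ⇒ v_top² = gr = 120.7 m²/s²
Energy from bottom to top (height 2r): ½mv_bot² = ½mv_top² + mg(2r)
v_bot² = gr + 4gr = 5gr = 603.3
v_bot = √(5gr) = 24.56 m/s

v = 24.6 m/s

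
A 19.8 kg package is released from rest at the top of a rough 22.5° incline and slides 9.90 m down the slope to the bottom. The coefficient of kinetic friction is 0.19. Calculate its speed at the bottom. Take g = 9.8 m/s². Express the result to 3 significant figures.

v = 6.34 m/s

Work–energy: mg(L sinθ) − μ_k(mg cosθ)L = ½mv²
mgh = mgL sinθ = (19.8)(9.8)(9.90)sin22.5° = 735.13 J
W_f = μ_k mg cosθ · L = (0.19)(19.8)(9.8)cos22.5°·9.90 = 337.2 J
½mv² = 735.13 − 337.2 = 397.93 J
v = √(2 × 397.93/19.8) = 6.340 m/s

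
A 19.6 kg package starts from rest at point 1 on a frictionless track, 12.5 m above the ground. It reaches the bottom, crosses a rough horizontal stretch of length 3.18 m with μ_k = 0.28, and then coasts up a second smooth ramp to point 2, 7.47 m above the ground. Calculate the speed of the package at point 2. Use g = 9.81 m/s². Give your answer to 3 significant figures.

v = 9.01 m/s

Energy at 1: mgh₁ = (19.6)(9.81)(12.5) = 2403.5 J
Friction loss: W_f = μ_k mg d = 171.2 J
At 2: ½mv² + mgh₂ = mgh₁ − W_f
½mv² = 2403.5 − 171.2 − 1436.3 = 795.95 J
v = √(2 × 795.95/19.6) = 9.012 m/s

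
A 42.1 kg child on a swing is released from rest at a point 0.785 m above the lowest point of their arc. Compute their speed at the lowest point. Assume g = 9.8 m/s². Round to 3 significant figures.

v = 3.92 m/s

Mechanical energy is conserved (no friction): mgh = ½mv²
v = √(2gh) = √(2 × 9.8 × 0.785) = √15.386 = 3.922 m/s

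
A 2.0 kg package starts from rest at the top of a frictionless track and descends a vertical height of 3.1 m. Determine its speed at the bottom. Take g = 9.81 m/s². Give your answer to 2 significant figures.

Mechanical energy is conserved (no friction): mgh = ½mv²
v = √(2gh) = √(2 × 9.81 × 3.1) = √60.822 = 7.799 m/s

v = 7.8 m/s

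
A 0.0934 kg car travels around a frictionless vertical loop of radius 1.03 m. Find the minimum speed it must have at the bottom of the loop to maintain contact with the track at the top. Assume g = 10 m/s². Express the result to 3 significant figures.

v = 7.18 m/s

At the top: mg = mv_top²/r ⇒ v_top² = gr = 10.30 m²/s²
Energy from bottom to top (height 2r): ½mv_bot² = ½mv_top² + mg(2r)
v_bot² = gr + 4gr = 5gr = 51.50
v_bot = √(5gr) = 7.176 m/s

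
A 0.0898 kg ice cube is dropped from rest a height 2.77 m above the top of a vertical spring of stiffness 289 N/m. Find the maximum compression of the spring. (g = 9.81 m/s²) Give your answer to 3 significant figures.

Measuring PE from the top of the relaxed spring, at max compression the cube has dropped H + x with zero KE, so:
mg(H + x) = ½kx²
½(289)x² − (0.0898)(9.81)x − (0.0898)(9.81)(2.77) = 0
144.5x² − 0.8809x − 2.440 = 0
x = [0.8809 + √(0.7761 + 1410.4)]/(2 × 144.5) = 0.1330 m

x = 0.133 m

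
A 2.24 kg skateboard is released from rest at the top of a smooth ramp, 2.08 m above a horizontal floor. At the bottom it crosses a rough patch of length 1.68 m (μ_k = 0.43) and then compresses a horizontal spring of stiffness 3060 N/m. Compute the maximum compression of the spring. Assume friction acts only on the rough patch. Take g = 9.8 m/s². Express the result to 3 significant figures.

Initial energy: E₁ = mgh = (2.24)(9.8)(2.08) = 45.660 J
Friction removes W_f = μ_k mg d = (0.43)(2.24)(9.8)(1.68) = 15.86 J
Energy reaching the spring: E = 45.660 − 15.86 = 29.802 J
At max compression ½kx² = E ⇒ x = √(2E/k) = √(2 × 29.802/3060) = 0.1396 m

x = 0.140 m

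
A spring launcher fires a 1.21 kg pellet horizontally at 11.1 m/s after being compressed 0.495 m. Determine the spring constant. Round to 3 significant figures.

Spring PE at full compression equals KE at release: ½kx² = ½mv²
k = mv²/x² = (1.21)(11.1)²/(0.495)² = 608.4 N/m

k = 608 N/m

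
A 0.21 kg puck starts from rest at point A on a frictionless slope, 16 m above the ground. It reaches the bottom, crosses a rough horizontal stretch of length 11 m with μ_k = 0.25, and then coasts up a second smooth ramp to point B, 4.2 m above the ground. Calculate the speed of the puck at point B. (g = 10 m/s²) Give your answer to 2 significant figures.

Energy at A: mgh₁ = (0.21)(10)(16) = 33.600 J
Friction loss: W_f = μ_k mg d = 5.775 J
At B: ½mv² + mgh₂ = mgh₁ − W_f
½mv² = 33.600 − 5.775 − 8.8200 = 19.005 J
v = √(2 × 19.005/0.21) = 13.45 m/s

v = 13 m/s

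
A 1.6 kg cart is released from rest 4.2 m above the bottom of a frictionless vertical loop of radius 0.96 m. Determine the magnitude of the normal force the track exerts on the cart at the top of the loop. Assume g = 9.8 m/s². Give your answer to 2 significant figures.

Energy from release to top (height 2r): mgh = ½mv_top² + mg(2r)
v_top² = 2g(h − 2r) = 2(9.8)(4.2 − 1.920) = 44.688 m²/s²
At the top, both N and weight point toward the centre: N + mg = mv_top²/r
N = m(v_top²/r − g) = 1.6(44.688/0.96 − 9.8) = 58.80 N

N = 59 N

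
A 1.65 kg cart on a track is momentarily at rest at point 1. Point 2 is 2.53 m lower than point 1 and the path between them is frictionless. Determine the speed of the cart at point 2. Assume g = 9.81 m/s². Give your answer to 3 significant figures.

v = 7.05 m/s

Mechanical energy is conserved (no friction): mgh = ½mv²
v = √(2gh) = √(2 × 9.81 × 2.53) = √49.639 = 7.045 m/s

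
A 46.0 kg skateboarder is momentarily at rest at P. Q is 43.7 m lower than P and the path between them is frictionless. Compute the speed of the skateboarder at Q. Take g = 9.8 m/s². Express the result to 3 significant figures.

v = 29.3 m/s

By conservation of mechanical energy, mgh = ½mv²
The mass cancels from both sides.
v = √(2gh) = √(2 × 9.8 × 43.7) = √856.52 = 29.27 m/s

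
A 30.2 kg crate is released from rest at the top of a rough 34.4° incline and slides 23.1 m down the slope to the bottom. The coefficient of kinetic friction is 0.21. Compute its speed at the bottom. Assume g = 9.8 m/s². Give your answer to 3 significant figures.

Taking the bottom as reference, mgh = ½mv² + μ_k N L with h = L sinθ, N = mg cosθ:
mgh = mgL sinθ = (30.2)(9.8)(23.1)sin34.4° = 3862.5 J
W_f = μ_k mg cosθ · L = (0.21)(30.2)(9.8)cos34.4°·23.1 = 1185 J
½mv² = 3862.5 − 1185 = 2677.9 J
v = √(2 × 2677.9/30.2) = 13.32 m/s

v = 13.3 m/s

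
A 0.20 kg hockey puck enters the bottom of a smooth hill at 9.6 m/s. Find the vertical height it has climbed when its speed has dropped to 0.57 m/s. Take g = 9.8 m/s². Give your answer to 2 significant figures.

Conservation of energy: ½mv₁² = ½mv₂² + mgh
h = (v₁² − v₂²)/(2g) = (9.6² − 0.57²)/(2 × 9.8) = 4.685 m

h = 4.7 m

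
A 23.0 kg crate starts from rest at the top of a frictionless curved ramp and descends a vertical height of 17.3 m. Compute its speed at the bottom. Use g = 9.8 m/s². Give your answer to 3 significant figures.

v = 18.4 m/s

Equating total energy at the two states: mgh = ½mv²
v = √(2gh) = √(2 × 9.8 × 17.3) = √339.08 = 18.41 m/s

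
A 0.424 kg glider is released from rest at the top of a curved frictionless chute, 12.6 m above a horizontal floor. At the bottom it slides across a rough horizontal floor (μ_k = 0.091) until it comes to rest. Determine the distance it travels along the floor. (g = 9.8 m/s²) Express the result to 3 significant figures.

d = 138 m

Energy at the top = energy at the end + work done against friction:
At rest all PE has been dissipated by friction: mgh = μ_k m g d
d = h/μ_k = 12.6/0.091 = 138.5 m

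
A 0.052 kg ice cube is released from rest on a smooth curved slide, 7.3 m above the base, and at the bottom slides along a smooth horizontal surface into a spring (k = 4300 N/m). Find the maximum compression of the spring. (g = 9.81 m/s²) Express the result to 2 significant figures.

Gravitational PE at the top equals spring PE at max compression: mgh = ½kx²
x = √(2mgh/k) = √(2 × 0.052 × 9.81 × 7.3 / 4300) = 0.04162 m

x = 0.042 m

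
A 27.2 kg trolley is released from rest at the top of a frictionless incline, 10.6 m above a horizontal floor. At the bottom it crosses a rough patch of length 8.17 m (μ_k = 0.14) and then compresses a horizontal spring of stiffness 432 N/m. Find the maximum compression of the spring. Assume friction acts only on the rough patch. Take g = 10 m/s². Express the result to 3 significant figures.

Initial energy: E₁ = mgh = (27.2)(10)(10.6) = 2883.2 J
Friction removes W_f = μ_k mg d = (0.14)(27.2)(10)(8.17) = 311.1 J
Energy reaching the spring: E = 2883.2 − 311.1 = 2572.1 J
At max compression ½kx² = E ⇒ x = √(2E/k) = √(2 × 2572.1/432) = 3.451 m

x = 3.45 m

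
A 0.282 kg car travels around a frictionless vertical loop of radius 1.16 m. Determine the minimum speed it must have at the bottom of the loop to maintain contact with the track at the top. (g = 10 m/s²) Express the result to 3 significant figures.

v = 7.62 m/s

At the top: mg = mv_top²/r ⇒ v_top² = gr = 11.60 m²/s²
Energy from bottom to top (height 2r): ½mv_bot² = ½mv_top² + mg(2r)
v_bot² = gr + 4gr = 5gr = 58.00
v_bot = √(5gr) = 7.616 m/s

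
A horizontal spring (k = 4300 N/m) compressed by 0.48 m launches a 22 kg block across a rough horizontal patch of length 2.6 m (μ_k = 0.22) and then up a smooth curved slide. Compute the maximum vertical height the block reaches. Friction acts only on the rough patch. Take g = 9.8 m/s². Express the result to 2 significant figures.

Spring energy: E₀ = ½kx² = ½(4300)(0.48)² = 495.36 J
Friction: W_f = μ_k mg d = (0.22)(22)(9.8)(2.6) = 123.3 J
Energy at base of ramp: E = 495.36 − 123.3 = 372.04 J
At max height all remaining energy is PE: mgh = E ⇒ h = E/(mg) = 372.04/(22 × 9.8) = 1.726 m

h = 1.7 m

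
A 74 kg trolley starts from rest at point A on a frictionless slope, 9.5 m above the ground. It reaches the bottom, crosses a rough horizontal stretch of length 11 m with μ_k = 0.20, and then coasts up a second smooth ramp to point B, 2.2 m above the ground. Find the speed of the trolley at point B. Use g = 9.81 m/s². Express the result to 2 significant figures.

v = 10 m/s

Energy at A: mgh₁ = (74)(9.81)(9.5) = 6896.4 J
Friction loss: W_f = μ_k mg d = 1597 J
At B: ½mv² + mgh₂ = mgh₁ − W_f
½mv² = 6896.4 − 1597 − 1597.1 = 3702.3 J
v = √(2 × 3702.3/74) = 10.00 m/s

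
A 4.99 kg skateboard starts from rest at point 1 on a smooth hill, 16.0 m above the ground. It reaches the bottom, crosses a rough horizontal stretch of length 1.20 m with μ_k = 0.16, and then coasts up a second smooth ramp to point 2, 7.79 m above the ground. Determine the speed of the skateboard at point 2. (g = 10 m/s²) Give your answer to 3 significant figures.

v = 12.7 m/s

Energy at 1: mgh₁ = (4.99)(10)(16.0) = 798.40 J
Friction loss: W_f = μ_k mg d = 9.581 J
At 2: ½mv² + mgh₂ = mgh₁ − W_f
½mv² = 798.40 − 9.581 − 388.72 = 400.10 J
v = √(2 × 400.10/4.99) = 12.66 m/s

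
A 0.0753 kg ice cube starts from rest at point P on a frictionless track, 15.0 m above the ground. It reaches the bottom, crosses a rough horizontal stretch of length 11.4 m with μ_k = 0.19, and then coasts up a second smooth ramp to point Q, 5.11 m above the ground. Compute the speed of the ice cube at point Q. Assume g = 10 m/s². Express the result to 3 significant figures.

Energy at P: mgh₁ = (0.0753)(10)(15.0) = 11.295 J
Friction loss: W_f = μ_k mg d = 1.631 J
At Q: ½mv² + mgh₂ = mgh₁ − W_f
½mv² = 11.295 − 1.631 − 3.8478 = 5.8162 J
v = √(2 × 5.8162/0.0753) = 12.43 m/s

v = 12.4 m/s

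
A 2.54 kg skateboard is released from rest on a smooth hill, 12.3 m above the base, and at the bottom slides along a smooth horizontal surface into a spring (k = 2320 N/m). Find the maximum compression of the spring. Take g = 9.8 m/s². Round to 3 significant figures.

x = 0.514 m

At max compression the skateboard is momentarily at rest: mgh = ½kx²
x = √(2mgh/k) = √(2 × 2.54 × 9.8 × 12.3 / 2320) = 0.5138 m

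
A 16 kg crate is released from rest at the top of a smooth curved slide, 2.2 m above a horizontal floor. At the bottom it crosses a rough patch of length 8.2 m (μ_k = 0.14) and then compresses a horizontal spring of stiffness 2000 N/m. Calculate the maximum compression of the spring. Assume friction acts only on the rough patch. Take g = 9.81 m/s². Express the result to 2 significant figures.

Initial energy: E₁ = mgh = (16)(9.81)(2.2) = 345.31 J
Friction removes W_f = μ_k mg d = (0.14)(16)(9.81)(8.2) = 180.2 J
Energy reaching the spring: E = 345.31 − 180.2 = 165.12 J
At max compression ½kx² = E ⇒ x = √(2E/k) = √(2 × 165.12/2000) = 0.4064 m

x = 0.41 m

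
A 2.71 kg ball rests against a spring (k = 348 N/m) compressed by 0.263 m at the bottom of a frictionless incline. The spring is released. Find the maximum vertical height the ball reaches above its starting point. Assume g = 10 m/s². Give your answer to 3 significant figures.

h = 0.444 m

At maximum height the ball is at rest, so ½kx² = mgh
h = kx²/(2mg) = (348)(0.263)²/(2 × 2.71 × 10) = 0.4441 m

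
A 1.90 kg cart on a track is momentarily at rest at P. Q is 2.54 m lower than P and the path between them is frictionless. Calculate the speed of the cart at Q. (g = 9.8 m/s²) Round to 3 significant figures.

Equating total energy at the two states: mgh = ½mv²
v = √(2gh) = √(2 × 9.8 × 2.54) = √49.784 = 7.056 m/s

v = 7.06 m/s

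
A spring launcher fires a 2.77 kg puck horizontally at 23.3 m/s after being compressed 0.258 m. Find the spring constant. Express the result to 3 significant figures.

k = 22600 N/m

Spring PE at full compression equals KE at release: ½kx² = ½mv²
k = mv²/x² = (2.77)(23.3)²/(0.258)² = 22592 N/m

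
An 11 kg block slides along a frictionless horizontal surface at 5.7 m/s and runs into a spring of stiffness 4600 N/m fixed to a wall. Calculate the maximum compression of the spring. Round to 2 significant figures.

x = 0.28 m

Conservation of energy between contact and max compression: ½mv² = ½kx²
x = v√(m/k) = 5.7 × √(11/4600) = 0.2787 m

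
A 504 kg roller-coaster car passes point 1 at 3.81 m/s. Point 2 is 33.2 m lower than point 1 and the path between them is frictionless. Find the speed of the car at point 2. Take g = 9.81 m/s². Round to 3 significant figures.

v = 25.8 m/s

By conservation of mechanical energy, ½mv₀² + mgh = ½mv²
The mass cancels from both sides.
v² = v₀² + 2gh = (3.81)² + 2(9.81)(33.2) = 665.90
v = √665.90 = 25.81 m/s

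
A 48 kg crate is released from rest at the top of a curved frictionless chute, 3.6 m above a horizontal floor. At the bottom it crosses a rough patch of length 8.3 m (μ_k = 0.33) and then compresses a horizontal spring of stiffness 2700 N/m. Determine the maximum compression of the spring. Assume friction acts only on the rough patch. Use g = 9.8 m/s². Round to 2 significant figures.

x = 0.55 m

Initial energy: E₁ = mgh = (48)(9.8)(3.6) = 1693.4 J
Friction removes W_f = μ_k mg d = (0.33)(48)(9.8)(8.3) = 1288 J
Energy reaching the spring: E = 1693.4 − 1288 = 405.01 J
At max compression ½kx² = E ⇒ x = √(2E/k) = √(2 × 405.01/2700) = 0.5477 m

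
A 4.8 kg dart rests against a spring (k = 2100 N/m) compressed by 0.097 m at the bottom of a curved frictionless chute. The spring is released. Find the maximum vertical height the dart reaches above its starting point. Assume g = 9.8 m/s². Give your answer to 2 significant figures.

At maximum height the dart is at rest, so ½kx² = mgh
h = kx²/(2mg) = (2100)(0.097)²/(2 × 4.8 × 9.8) = 0.2100 m

h = 0.21 m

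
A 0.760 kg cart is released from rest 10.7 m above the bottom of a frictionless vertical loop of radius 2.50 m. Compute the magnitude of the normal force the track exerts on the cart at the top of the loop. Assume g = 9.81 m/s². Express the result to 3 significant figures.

Energy from release to top (height 2r): mgh = ½mv_top² + mg(2r)
v_top² = 2g(h − 2r) = 2(9.81)(10.7 − 5.000) = 111.83 m²/s²
At the top, both N and weight point toward the centre: N + mg = mv_top²/r
N = m(v_top²/r − g) = 0.760(111.83/2.50 − 9.81) = 26.54 N

N = 26.5 N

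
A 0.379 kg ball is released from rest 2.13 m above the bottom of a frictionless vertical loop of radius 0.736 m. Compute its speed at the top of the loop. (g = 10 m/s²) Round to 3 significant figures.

v = 3.63 m/s

Energy conservation: mgh = ½mv_top² + mg(2r)
v_top² = 2g(h − 2r) = 2(10)(2.13 − 1.472) = 13.16
v_top = 3.628 m/s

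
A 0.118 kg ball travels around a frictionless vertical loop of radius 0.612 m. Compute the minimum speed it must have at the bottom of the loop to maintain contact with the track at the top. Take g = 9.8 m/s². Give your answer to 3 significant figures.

At the top: mg = mv_top²/r ⇒ v_top² = gr = 5.998 m²/s²
Energy from bottom to top (height 2r): ½mv_bot² = ½mv_top² + mg(2r)
v_bot² = gr + 4gr = 5gr = 29.99
v_bot = √(5gr) = 5.476 m/s

v = 5.48 m/s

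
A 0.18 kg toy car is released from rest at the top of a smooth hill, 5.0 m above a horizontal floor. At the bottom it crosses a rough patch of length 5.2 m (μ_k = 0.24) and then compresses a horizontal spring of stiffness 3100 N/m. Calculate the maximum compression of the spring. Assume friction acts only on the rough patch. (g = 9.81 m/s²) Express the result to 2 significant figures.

x = 0.065 m

Initial energy: E₁ = mgh = (0.18)(9.81)(5.0) = 8.8290 J
Friction removes W_f = μ_k mg d = (0.24)(0.18)(9.81)(5.2) = 2.204 J
Energy reaching the spring: E = 8.8290 − 2.204 = 6.6253 J
At max compression ½kx² = E ⇒ x = √(2E/k) = √(2 × 6.6253/3100) = 0.06538 m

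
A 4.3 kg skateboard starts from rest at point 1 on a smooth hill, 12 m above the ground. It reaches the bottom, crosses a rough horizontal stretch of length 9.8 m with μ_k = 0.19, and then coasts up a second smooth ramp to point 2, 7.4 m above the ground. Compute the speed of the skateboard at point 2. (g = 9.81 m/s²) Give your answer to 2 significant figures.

v = 7.3 m/s

Energy at 1: mgh₁ = (4.3)(9.81)(12) = 506.20 J
Friction loss: W_f = μ_k mg d = 78.54 J
At 2: ½mv² + mgh₂ = mgh₁ − W_f
½mv² = 506.20 − 78.54 − 312.15 = 115.50 J
v = √(2 × 115.50/4.3) = 7.329 m/s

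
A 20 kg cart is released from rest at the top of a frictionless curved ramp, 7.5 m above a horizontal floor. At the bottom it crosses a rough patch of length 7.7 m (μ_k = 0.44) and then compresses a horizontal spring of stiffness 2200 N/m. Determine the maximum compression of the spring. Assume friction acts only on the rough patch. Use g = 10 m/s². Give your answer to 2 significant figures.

x = 0.86 m

Initial energy: E₁ = mgh = (20)(10)(7.5) = 1500.0 J
Friction removes W_f = μ_k mg d = (0.44)(20)(10)(7.7) = 677.6 J
Energy reaching the spring: E = 1500.0 − 677.6 = 822.40 J
At max compression ½kx² = E ⇒ x = √(2E/k) = √(2 × 822.40/2200) = 0.8647 m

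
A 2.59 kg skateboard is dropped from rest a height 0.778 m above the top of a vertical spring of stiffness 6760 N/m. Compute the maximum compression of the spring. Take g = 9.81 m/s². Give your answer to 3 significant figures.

Let x be the compression. The total drop is H + x, and the skateboard is instantaneously at rest at max compression, so energy conservation gives:
mg(H + x) = ½kx²
½(6760)x² − (2.59)(9.81)x − (2.59)(9.81)(0.778) = 0
3380x² − 25.41x − 19.77 = 0
x = [25.41 + √(645.6 + 267255)]/(2 × 3380) = 0.08033 m

x = 0.0803 m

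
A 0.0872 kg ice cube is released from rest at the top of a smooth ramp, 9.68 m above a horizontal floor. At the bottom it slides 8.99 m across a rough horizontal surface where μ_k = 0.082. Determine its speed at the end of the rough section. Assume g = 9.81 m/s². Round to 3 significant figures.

Energy bookkeeping (friction removes W_f = μ_k N d):
mgh = ½mv² + μ_k m g d
W_f = μ_k mg d = (0.082)(0.0872)(9.81)(8.99) = 0.6306 J
½mv² = mgh − W_f = 8.2806 − 0.6306 = 7.6500 J
v = √(2 × 7.6500/0.0872) = 13.25 m/s

v = 13.2 m/s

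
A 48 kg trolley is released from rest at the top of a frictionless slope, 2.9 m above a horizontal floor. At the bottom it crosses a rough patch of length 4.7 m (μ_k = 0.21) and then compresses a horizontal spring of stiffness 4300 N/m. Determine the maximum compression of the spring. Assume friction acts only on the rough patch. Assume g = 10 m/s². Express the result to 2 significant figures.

x = 0.65 m

Initial energy: E₁ = mgh = (48)(10)(2.9) = 1392.0 J
Friction removes W_f = μ_k mg d = (0.21)(48)(10)(4.7) = 473.8 J
Energy reaching the spring: E = 1392.0 − 473.8 = 918.24 J
At max compression ½kx² = E ⇒ x = √(2E/k) = √(2 × 918.24/4300) = 0.6535 m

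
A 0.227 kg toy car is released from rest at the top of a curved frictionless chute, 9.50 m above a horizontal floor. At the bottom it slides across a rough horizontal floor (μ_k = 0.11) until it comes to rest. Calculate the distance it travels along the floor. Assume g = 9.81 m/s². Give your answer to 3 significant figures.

d = 86.4 m

Energy bookkeeping (friction removes W_f = μ_k N d):
At rest all PE has been dissipated by friction: mgh = μ_k m g d
d = h/μ_k = 9.50/0.11 = 86.36 m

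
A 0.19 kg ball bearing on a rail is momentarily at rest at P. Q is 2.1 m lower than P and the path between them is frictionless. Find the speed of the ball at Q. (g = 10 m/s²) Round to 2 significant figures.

Energy conservation between the two points: mgh = ½mv²
v = √(2gh) = √(2 × 10 × 2.1) = √42.000 = 6.481 m/s

v = 6.5 m/s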